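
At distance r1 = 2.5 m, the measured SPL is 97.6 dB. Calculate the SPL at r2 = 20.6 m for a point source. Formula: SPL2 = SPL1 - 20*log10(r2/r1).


r2/r1 = 20.6/2.5 = 8.24
Correction = 20*log10(8.24) = 18.3185 dB
SPL2 = 97.6 - 18.3185 = 79.281 dB


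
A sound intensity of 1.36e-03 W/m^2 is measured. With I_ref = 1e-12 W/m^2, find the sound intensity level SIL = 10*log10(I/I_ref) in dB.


I / I_ref = 1.36e-03 / 1e-12 = 1.36e+09
SIL = 10 * log10(1.36e+09) = 91.335 dB


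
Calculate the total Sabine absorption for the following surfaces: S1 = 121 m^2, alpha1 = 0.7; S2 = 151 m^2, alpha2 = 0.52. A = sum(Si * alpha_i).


121 * 0.7 = 84.7
151 * 0.52 = 78.52
A_total = 84.7 + 78.52 = 163.22 m^2


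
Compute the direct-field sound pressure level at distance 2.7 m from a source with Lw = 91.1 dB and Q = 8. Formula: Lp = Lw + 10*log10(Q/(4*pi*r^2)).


4*pi*r^2 = 4*pi*2.7^2 = 91.6088 m^2
Q / (4*pi*r^2) = 8 / 91.6088 = 0.0873279
Lp = 91.1 + 10*log10(0.0873279) = 80.512 dB


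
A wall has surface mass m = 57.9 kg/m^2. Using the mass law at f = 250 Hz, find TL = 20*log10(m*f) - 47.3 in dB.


m * f = 57.9 * 250 = 14475
20*log10(14475) = 83.2124 dB
TL = 83.2124 - 47.3 = 35.912 dB


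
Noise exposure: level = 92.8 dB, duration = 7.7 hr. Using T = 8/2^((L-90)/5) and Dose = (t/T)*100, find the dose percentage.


T_allowed = 8 / 2^((92.8 - 90)/5) = 5.42642 hr
Dose = 7.7 / 5.42642 * 100 = 141.9 %


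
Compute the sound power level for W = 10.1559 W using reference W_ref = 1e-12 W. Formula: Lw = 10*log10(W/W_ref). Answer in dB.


W / W_ref = 10.1559 / 1e-12 = 1.01559e+13
Lw = 10 * log10(1.01559e+13) = 130.07 dB


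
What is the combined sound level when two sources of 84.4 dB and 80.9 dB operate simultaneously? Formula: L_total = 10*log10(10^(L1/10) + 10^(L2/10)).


10^(84.4/10) = 2.75423e+08
10^(80.9/10) = 1.23027e+08
Sum = 2.75423e+08 + 1.23027e+08 = 3.9845e+08
L_total = 10*log10(3.9845e+08) = 86.004 dB


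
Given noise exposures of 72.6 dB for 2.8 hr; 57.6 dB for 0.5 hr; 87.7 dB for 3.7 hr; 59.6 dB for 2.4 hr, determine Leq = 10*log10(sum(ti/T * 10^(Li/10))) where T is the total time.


T_total = 2.8 + 0.5 + 3.7 + 2.4 = 9.4 hr
(2.8/9.4) * 10^(72.6/10) = 5.42039e+06
(0.5/9.4) * 10^(57.6/10) = 30608.5
(3.7/9.4) * 10^(87.7/10) = 2.31779e+08
(2.4/9.4) * 10^(59.6/10) = 232854
Sum = 5.42039e+06 + 30608.5 + 2.31779e+08 + 232854 = 2.37463e+08
Leq = 10*log10(2.37463e+08) = 83.756 dB


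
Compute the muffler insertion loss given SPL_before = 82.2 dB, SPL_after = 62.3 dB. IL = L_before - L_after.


Insertion loss = SPL without muffler - SPL with muffler
IL = 82.2 - 62.3 = 19.9 dB


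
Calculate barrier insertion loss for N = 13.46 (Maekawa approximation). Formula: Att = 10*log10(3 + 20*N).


3 + 20*N = 3 + 20*13.46 = 272.2
Att = 10*log10(272.2) = 24.349 dB


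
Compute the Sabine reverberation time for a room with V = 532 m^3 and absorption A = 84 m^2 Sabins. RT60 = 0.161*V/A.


RT60 = 0.161 * 532 / 84 = 1.0197 s


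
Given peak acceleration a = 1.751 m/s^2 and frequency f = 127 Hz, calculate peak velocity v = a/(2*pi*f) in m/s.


omega = 2*pi*f = 2*pi*127 = 797.965 rad/s
v = a / omega = 1.751 / 797.965 = 0.0021943 m/s


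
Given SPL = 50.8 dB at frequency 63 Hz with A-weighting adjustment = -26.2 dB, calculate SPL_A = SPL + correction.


A-weighting table: 63 Hz -> -26.2 dB correction
SPL_A = SPL + correction = 50.8 + (-26.2) = 24.6 dBA


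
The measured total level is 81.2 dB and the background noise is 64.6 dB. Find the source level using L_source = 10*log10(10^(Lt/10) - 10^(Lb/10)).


10^(81.2/10) = 1.31826e+08
10^(64.6/10) = 2.88403e+06
Difference = 1.31826e+08 - 2.88403e+06 = 1.28942e+08
L_source = 10*log10(1.28942e+08) = 81.104 dB


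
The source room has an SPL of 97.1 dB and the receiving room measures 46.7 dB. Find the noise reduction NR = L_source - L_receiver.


NR = L_source - L_receiver (difference between source and receiving room levels)
NR = 97.1 - 46.7 = 50.4 dB


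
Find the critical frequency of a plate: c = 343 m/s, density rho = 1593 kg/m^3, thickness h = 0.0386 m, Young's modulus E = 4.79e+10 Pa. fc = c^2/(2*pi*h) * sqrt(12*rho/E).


12*rho/E = 12*1593/4.79e+10 = 3.99081e-07
sqrt(12*rho/E) = sqrt(3.99081e-07) = 0.000631729
c^2/(2*pi*h) = 343^2/(2*pi*0.0386) = 485089
fc = 485089 * 0.000631729 = 306.44 Hz


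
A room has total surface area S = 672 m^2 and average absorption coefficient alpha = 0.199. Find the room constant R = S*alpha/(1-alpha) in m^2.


R = 672 * 0.199 / (1 - 0.199) = 166.95 m^2


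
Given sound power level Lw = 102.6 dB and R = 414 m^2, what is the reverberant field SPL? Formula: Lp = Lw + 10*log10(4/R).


4/R = 4/414 = 0.00966184
Lp = 102.6 + 10*log10(0.00966184) = 82.451 dB


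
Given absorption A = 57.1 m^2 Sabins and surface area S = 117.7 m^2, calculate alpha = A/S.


Absorption coefficient = absorbed power / incident power
alpha = A / S = 57.1 / 117.7 = 0.48513


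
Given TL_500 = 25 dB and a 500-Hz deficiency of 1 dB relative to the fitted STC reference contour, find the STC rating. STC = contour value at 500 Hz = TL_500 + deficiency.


By ASTM E413, STC = value of the fitted reference contour at 500 Hz.
Contour value at 500 Hz = TL_500 + deficiency = 25 + 1 = 26
STC = 26


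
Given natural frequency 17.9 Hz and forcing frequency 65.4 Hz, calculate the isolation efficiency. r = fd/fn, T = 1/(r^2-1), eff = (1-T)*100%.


r = 65.4 / 17.9 = 3.65363
r^2 - 1 = 3.65363^2 - 1 = 12.349
T = 1/12.349 = 0.0809782
Efficiency = (1 - 0.0809782)*100 = 91.902 %


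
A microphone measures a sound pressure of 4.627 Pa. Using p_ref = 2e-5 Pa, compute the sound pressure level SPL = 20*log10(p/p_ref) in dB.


p / p_ref = 4.627 / 2e-5 = 231350
SPL = 20 * log10(231350) = 107.29 dB


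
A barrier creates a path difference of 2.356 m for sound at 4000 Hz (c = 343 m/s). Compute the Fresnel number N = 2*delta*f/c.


N = 2*delta*f/c = 2*delta/lambda, where lambda = c/f
lambda = 343 / 4000 = 0.08575 m
N = 2 * 2.356 / 0.08575 = 54.95


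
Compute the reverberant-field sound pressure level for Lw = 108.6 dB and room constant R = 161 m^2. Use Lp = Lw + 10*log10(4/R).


4/R = 4/161 = 0.0248447
Lp = 108.6 + 10*log10(0.0248447) = 92.552 dB


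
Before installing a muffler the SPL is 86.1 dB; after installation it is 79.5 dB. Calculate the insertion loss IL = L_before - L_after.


Insertion loss = SPL without muffler - SPL with muffler
IL = 86.1 - 79.5 = 6.6 dB


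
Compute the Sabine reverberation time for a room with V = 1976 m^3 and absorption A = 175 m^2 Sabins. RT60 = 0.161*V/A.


RT60 = 0.161 * 1976 / 175 = 1.8179 s


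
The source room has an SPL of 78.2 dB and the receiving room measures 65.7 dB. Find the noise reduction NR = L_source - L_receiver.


NR = L_source - L_receiver (difference between source and receiving room levels)
NR = 78.2 - 65.7 = 12.5 dB


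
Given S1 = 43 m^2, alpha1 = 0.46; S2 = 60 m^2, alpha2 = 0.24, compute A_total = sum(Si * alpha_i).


43 * 0.46 = 19.78
60 * 0.24 = 14.4
A_total = 19.78 + 14.4 = 34.18 m^2


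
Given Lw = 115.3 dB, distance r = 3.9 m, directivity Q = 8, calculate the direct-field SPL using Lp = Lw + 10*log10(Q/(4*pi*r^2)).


4*pi*r^2 = 4*pi*3.9^2 = 191.134 m^2
Q / (4*pi*r^2) = 8 / 191.134 = 0.0418555
Lp = 115.3 + 10*log10(0.0418555) = 101.52 dB


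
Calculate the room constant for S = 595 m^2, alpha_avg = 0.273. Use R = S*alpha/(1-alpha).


R = 595 * 0.273 / (1 - 0.273) = 223.43 m^2


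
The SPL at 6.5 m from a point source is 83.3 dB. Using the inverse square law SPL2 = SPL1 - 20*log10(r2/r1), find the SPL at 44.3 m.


r2/r1 = 44.3/6.5 = 6.81538
Correction = 20*log10(6.81538) = 16.6698 dB
SPL2 = 83.3 - 16.6698 = 66.63 dB


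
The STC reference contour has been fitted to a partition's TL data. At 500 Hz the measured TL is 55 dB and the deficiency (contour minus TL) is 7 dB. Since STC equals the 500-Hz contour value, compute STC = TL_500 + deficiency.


By ASTM E413, STC = value of the fitted reference contour at 500 Hz.
Contour value at 500 Hz = TL_500 + deficiency = 55 + 7 = 62
STC = 62


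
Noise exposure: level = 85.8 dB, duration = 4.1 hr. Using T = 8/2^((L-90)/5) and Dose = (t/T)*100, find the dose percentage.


T_allowed = 8 / 2^((85.8 - 90)/5) = 14.3204 hr
Dose = 4.1 / 14.3204 * 100 = 28.63 %


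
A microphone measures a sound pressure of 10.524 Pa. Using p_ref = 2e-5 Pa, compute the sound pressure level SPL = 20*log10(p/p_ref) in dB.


p / p_ref = 10.524 / 2e-5 = 526200
SPL = 20 * log10(526200) = 114.42 dB


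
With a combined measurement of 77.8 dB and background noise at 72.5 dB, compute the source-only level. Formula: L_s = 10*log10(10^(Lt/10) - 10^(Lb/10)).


10^(77.8/10) = 6.0256e+07
10^(72.5/10) = 1.77828e+07
Difference = 6.0256e+07 - 1.77828e+07 = 4.24732e+07
L_source = 10*log10(4.24732e+07) = 76.281 dB


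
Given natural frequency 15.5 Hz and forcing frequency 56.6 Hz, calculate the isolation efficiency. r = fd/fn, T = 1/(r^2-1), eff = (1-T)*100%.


r = 56.6 / 15.5 = 3.65161
r^2 - 1 = 3.65161^2 - 1 = 12.3343
T = 1/12.3343 = 0.0810747
Efficiency = (1 - 0.0810747)*100 = 91.893 %


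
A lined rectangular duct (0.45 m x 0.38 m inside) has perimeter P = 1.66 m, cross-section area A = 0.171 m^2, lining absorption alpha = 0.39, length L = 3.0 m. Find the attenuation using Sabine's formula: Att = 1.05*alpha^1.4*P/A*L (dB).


alpha^1.4 = 0.39^1.4 = 0.267603
Attenuation rate = 1.05 * alpha^1.4 * P / A
= 1.05 * 0.267603 * 1.66 / 0.171 = 2.72767 dB/m
Total Att = 2.72767 * 3.0 = 8.183 dB


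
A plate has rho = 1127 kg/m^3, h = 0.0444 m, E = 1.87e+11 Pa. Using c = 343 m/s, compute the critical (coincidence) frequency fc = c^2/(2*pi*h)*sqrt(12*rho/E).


12*rho/E = 12*1127/1.87e+11 = 7.23209e-08
sqrt(12*rho/E) = sqrt(7.23209e-08) = 0.000268925
c^2/(2*pi*h) = 343^2/(2*pi*0.0444) = 421721
fc = 421721 * 0.000268925 = 113.41 Hz


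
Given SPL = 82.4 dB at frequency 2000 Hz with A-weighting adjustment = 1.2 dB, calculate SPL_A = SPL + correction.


A-weighting table: 2000 Hz -> 1.2 dB correction
SPL_A = SPL + correction = 82.4 + (1.2) = 83.6 dBA


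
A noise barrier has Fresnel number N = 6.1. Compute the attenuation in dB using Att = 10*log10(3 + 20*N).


3 + 20*N = 3 + 20*6.1 = 125
Att = 10*log10(125) = 20.969 dB


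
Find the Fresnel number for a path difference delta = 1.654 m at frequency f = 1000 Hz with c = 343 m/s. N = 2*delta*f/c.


N = 2*delta*f/c = 2*delta/lambda, where lambda = c/f
lambda = 343 / 1000 = 0.343 m
N = 2 * 1.654 / 0.343 = 9.6443


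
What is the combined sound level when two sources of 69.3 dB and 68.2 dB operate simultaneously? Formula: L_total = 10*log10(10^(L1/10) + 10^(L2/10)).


10^(69.3/10) = 8.51138e+06
10^(68.2/10) = 6.60693e+06
Sum = 8.51138e+06 + 6.60693e+06 = 1.51183e+07
L_total = 10*log10(1.51183e+07) = 71.795 dB


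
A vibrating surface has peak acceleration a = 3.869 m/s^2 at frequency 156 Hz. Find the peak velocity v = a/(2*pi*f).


omega = 2*pi*f = 2*pi*156 = 980.177 rad/s
v = a / omega = 3.869 / 980.177 = 0.0039472 m/s


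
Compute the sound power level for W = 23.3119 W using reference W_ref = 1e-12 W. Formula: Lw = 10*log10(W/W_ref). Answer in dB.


W / W_ref = 23.3119 / 1e-12 = 2.33119e+13
Lw = 10 * log10(2.33119e+13) = 133.68 dB


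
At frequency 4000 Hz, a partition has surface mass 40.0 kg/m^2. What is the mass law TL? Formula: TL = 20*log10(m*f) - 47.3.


m * f = 40.0 * 4000 = 160000
20*log10(160000) = 104.082 dB
TL = 104.082 - 47.3 = 56.782 dB


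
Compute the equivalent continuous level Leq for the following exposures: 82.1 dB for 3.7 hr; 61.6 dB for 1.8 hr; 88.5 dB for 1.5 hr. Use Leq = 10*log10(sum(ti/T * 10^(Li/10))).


T_total = 3.7 + 1.8 + 1.5 = 7.0 hr
(3.7/7.0) * 10^(82.1/10) = 8.57242e+07
(1.8/7.0) * 10^(61.6/10) = 371685
(1.5/7.0) * 10^(88.5/10) = 1.51703e+08
Sum = 8.57242e+07 + 371685 + 1.51703e+08 = 2.37799e+08
Leq = 10*log10(2.37799e+08) = 83.762 dB


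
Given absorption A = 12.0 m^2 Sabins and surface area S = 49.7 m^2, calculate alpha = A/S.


Absorption coefficient = absorbed power / incident power
alpha = A / S = 12.0 / 49.7 = 0.24145


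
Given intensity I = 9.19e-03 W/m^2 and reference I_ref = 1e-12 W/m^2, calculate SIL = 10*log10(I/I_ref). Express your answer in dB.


I / I_ref = 9.19e-03 / 1e-12 = 9.19e+09
SIL = 10 * log10(9.19e+09) = 99.633 dB


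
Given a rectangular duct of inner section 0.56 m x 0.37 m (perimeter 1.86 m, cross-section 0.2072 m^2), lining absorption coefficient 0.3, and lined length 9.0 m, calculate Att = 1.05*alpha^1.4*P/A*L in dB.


alpha^1.4 = 0.3^1.4 = 0.18534
Attenuation rate = 1.05 * alpha^1.4 * P / A
= 1.05 * 0.18534 * 1.86 / 0.2072 = 1.74695 dB/m
Total Att = 1.74695 * 9.0 = 15.723 dB


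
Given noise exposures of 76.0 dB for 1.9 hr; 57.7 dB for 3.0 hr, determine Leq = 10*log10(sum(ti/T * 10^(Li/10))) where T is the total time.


T_total = 1.9 + 3.0 = 4.9 hr
(1.9/4.9) * 10^(76.0/10) = 1.54368e+07
(3.0/4.9) * 10^(57.7/10) = 360517
Sum = 1.54368e+07 + 360517 = 1.57973e+07
Leq = 10*log10(1.57973e+07) = 71.986 dB


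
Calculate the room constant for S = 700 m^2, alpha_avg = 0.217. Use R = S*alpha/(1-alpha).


R = 700 * 0.217 / (1 - 0.217) = 194 m^2


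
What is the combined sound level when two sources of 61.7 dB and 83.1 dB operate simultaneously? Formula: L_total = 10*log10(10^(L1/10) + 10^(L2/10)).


10^(61.7/10) = 1.47911e+06
10^(83.1/10) = 2.04174e+08
Sum = 1.47911e+06 + 2.04174e+08 = 2.05653e+08
L_total = 10*log10(2.05653e+08) = 83.131 dB


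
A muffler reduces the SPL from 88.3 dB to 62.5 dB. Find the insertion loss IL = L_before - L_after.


Insertion loss = SPL without muffler - SPL with muffler
IL = 88.3 - 62.5 = 25.8 dB


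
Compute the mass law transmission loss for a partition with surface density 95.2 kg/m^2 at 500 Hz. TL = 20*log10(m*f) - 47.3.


m * f = 95.2 * 500 = 47600
20*log10(47600) = 93.5521 dB
TL = 93.5521 - 47.3 = 46.252 dB


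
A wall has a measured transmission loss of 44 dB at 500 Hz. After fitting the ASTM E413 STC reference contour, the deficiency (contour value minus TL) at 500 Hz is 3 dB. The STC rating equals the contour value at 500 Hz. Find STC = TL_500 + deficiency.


By ASTM E413, STC = value of the fitted reference contour at 500 Hz.
Contour value at 500 Hz = TL_500 + deficiency = 44 + 3 = 47
STC = 47


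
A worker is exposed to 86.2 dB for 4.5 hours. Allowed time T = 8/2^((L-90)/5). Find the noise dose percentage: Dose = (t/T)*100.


T_allowed = 8 / 2^((86.2 - 90)/5) = 13.5479 hr
Dose = 4.5 / 13.5479 * 100 = 33.215 %


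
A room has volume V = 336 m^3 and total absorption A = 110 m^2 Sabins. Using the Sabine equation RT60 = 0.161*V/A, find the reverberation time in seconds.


RT60 = 0.161 * 336 / 110 = 0.49178 s


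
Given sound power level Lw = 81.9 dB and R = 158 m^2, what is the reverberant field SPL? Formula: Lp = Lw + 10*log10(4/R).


4/R = 4/158 = 0.0253165
Lp = 81.9 + 10*log10(0.0253165) = 65.934 dB


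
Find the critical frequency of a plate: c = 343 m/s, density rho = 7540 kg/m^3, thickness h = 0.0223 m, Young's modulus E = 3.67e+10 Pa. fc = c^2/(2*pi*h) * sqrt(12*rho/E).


12*rho/E = 12*7540/3.67e+10 = 2.4654e-06
sqrt(12*rho/E) = sqrt(2.4654e-06) = 0.00157016
c^2/(2*pi*h) = 343^2/(2*pi*0.0223) = 839660
fc = 839660 * 0.00157016 = 1318.4 Hz


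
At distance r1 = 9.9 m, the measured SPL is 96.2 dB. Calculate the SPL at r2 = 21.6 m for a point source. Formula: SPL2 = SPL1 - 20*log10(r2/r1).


r2/r1 = 21.6/9.9 = 2.18182
Correction = 20*log10(2.18182) = 6.77638 dB
SPL2 = 96.2 - 6.77638 = 89.424 dB


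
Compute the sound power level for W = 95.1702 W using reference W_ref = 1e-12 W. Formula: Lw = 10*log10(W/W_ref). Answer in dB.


W / W_ref = 95.1702 / 1e-12 = 9.51702e+13
Lw = 10 * log10(9.51702e+13) = 139.79 dB


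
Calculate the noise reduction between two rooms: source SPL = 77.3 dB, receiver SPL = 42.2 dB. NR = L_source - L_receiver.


NR = L_source - L_receiver (difference between source and receiving room levels)
NR = 77.3 - 42.2 = 35.1 dB


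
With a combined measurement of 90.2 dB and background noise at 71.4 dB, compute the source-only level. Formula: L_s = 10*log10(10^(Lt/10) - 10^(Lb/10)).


10^(90.2/10) = 1.04713e+09
10^(71.4/10) = 1.38038e+07
Difference = 1.04713e+09 - 1.38038e+07 = 1.03333e+09
L_source = 10*log10(1.03333e+09) = 90.142 dB


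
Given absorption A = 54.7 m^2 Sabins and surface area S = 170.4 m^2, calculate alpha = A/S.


Absorption coefficient = absorbed power / incident power
alpha = A / S = 54.7 / 170.4 = 0.32101


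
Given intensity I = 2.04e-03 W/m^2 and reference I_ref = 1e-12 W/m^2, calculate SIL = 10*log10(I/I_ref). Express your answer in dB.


I / I_ref = 2.04e-03 / 1e-12 = 2.04e+09
SIL = 10 * log10(2.04e+09) = 93.096 dB


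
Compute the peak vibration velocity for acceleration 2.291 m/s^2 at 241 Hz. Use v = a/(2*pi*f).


omega = 2*pi*f = 2*pi*241 = 1514.25 rad/s
v = a / omega = 2.291 / 1514.25 = 0.001513 m/s


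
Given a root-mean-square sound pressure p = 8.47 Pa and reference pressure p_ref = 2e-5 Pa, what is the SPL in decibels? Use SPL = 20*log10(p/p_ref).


p / p_ref = 8.47 / 2e-5 = 423500
SPL = 20 * log10(423500) = 112.54 dB


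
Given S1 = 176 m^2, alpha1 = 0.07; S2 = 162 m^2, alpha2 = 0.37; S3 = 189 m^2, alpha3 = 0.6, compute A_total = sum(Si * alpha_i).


176 * 0.07 = 12.32
162 * 0.37 = 59.94
189 * 0.6 = 113.4
A_total = 12.32 + 59.94 + 113.4 = 185.66 m^2


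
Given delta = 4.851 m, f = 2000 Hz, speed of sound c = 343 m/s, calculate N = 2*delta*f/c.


N = 2*delta*f/c = 2*delta/lambda, where lambda = c/f
lambda = 343 / 2000 = 0.1715 m
N = 2 * 4.851 / 0.1715 = 56.571


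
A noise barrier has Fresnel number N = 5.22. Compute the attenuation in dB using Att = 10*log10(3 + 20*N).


3 + 20*N = 3 + 20*5.22 = 107.4
Att = 10*log10(107.4) = 20.31 dB


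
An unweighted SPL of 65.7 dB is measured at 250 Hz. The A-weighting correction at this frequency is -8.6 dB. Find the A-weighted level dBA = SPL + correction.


A-weighting table: 250 Hz -> -8.6 dB correction
SPL_A = SPL + correction = 65.7 + (-8.6) = 57.1 dBA


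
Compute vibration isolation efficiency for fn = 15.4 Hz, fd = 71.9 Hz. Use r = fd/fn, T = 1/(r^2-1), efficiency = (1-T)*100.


r = 71.9 / 15.4 = 4.66883
r^2 - 1 = 4.66883^2 - 1 = 20.798
T = 1/20.798 = 0.0480815
Efficiency = (1 - 0.0480815)*100 = 95.192 %


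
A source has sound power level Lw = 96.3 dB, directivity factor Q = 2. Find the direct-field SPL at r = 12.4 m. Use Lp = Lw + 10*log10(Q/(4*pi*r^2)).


4*pi*r^2 = 4*pi*12.4^2 = 1932.21 m^2
Q / (4*pi*r^2) = 2 / 1932.21 = 0.00103508
Lp = 96.3 + 10*log10(0.00103508) = 66.45 dB


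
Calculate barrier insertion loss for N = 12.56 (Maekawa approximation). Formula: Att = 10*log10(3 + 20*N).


3 + 20*N = 3 + 20*12.56 = 254.2
Att = 10*log10(254.2) = 24.052 dB


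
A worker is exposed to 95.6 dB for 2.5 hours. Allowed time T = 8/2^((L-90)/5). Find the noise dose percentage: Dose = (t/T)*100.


T_allowed = 8 / 2^((95.6 - 90)/5) = 3.68075 hr
Dose = 2.5 / 3.68075 * 100 = 67.921 %


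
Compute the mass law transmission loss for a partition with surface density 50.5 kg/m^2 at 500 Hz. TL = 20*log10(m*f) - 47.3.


m * f = 50.5 * 500 = 25250
20*log10(25250) = 88.0452 dB
TL = 88.0452 - 47.3 = 40.745 dB


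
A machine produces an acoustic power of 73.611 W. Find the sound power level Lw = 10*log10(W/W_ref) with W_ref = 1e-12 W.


W / W_ref = 73.611 / 1e-12 = 7.3611e+13
Lw = 10 * log10(7.3611e+13) = 138.67 dB


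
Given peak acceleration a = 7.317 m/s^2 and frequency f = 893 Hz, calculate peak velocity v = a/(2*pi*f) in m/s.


omega = 2*pi*f = 2*pi*893 = 5610.88 rad/s
v = a / omega = 7.317 / 5610.88 = 0.0013041 m/s


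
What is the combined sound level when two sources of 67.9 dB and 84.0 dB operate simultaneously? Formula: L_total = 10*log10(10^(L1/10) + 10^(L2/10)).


10^(67.9/10) = 6.16595e+06
10^(84.0/10) = 2.51189e+08
Sum = 6.16595e+06 + 2.51189e+08 = 2.57355e+08
L_total = 10*log10(2.57355e+08) = 84.105 dB


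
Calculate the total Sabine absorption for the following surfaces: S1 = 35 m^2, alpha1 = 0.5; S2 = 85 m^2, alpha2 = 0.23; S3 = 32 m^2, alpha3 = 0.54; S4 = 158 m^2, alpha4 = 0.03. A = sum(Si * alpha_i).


35 * 0.5 = 17.5
85 * 0.23 = 19.55
32 * 0.54 = 17.28
158 * 0.03 = 4.74
A_total = 17.5 + 19.55 + 17.28 + 4.74 = 59.07 m^2


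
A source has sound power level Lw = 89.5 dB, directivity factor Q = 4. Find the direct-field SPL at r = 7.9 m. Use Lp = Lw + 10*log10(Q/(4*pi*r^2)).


4*pi*r^2 = 4*pi*7.9^2 = 784.267 m^2
Q / (4*pi*r^2) = 4 / 784.267 = 0.0051003
Lp = 89.5 + 10*log10(0.0051003) = 66.576 dB


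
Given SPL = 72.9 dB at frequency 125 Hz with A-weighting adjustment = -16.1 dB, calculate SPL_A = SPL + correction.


A-weighting table: 125 Hz -> -16.1 dB correction
SPL_A = SPL + correction = 72.9 + (-16.1) = 56.8 dBA


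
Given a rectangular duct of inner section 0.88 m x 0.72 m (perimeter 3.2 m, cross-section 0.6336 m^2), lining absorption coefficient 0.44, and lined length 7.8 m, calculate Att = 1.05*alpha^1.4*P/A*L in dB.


alpha^1.4 = 0.44^1.4 = 0.316835
Attenuation rate = 1.05 * alpha^1.4 * P / A
= 1.05 * 0.316835 * 3.2 / 0.6336 = 1.68019 dB/m
Total Att = 1.68019 * 7.8 = 13.105 dB


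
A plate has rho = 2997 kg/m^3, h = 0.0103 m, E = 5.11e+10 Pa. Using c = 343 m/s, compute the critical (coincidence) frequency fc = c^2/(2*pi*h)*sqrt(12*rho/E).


12*rho/E = 12*2997/5.11e+10 = 7.03796e-07
sqrt(12*rho/E) = sqrt(7.03796e-07) = 0.000838926
c^2/(2*pi*h) = 343^2/(2*pi*0.0103) = 1.8179e+06
fc = 1.8179e+06 * 0.000838926 = 1525.1 Hz


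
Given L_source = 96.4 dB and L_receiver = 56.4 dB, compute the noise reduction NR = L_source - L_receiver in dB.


NR = L_source - L_receiver (difference between source and receiving room levels)
NR = 96.4 - 56.4 = 40 dB


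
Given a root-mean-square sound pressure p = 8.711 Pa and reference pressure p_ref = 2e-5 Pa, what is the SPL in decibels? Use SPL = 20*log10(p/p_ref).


p / p_ref = 8.711 / 2e-5 = 435550
SPL = 20 * log10(435550) = 112.78 dB


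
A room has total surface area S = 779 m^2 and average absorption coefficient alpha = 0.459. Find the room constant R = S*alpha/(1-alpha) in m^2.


R = 779 * 0.459 / (1 - 0.459) = 660.93 m^2


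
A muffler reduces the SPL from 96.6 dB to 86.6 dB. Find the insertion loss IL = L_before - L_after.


Insertion loss = SPL without muffler - SPL with muffler
IL = 96.6 - 86.6 = 10 dB


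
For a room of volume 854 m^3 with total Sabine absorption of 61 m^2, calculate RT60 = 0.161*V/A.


RT60 = 0.161 * 854 / 61 = 2.254 s


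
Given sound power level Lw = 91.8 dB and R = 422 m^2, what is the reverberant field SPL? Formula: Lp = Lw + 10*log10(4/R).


4/R = 4/422 = 0.00947867
Lp = 91.8 + 10*log10(0.00947867) = 71.567 dB


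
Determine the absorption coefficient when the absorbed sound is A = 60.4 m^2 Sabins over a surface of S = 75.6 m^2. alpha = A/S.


Absorption coefficient = absorbed power / incident power
alpha = A / S = 60.4 / 75.6 = 0.79894


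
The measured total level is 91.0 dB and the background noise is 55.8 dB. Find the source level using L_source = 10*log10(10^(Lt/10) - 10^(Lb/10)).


10^(91.0/10) = 1.25893e+09
10^(55.8/10) = 380189
Difference = 1.25893e+09 - 380189 = 1.25855e+09
L_source = 10*log10(1.25855e+09) = 90.999 dB


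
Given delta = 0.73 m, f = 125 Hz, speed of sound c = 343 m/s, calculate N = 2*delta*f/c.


N = 2*delta*f/c = 2*delta/lambda, where lambda = c/f
lambda = 343 / 125 = 2.744 m
N = 2 * 0.73 / 2.744 = 0.53207


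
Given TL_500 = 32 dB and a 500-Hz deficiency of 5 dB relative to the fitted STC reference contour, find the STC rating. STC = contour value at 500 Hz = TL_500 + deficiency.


By ASTM E413, STC = value of the fitted reference contour at 500 Hz.
Contour value at 500 Hz = TL_500 + deficiency = 32 + 5 = 37
STC = 37


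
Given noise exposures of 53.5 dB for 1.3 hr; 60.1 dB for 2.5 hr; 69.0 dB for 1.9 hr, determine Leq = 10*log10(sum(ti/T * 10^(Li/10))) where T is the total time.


T_total = 1.3 + 2.5 + 1.9 = 5.7 hr
(1.3/5.7) * 10^(53.5/10) = 51058.6
(2.5/5.7) * 10^(60.1/10) = 448813
(1.9/5.7) * 10^(69.0/10) = 2.64776e+06
Sum = 51058.6 + 448813 + 2.64776e+06 = 3.14763e+06
Leq = 10*log10(3.14763e+06) = 64.98 dB


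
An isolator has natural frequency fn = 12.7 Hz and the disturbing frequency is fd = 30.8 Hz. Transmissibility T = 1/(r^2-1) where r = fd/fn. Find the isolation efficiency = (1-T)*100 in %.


r = 30.8 / 12.7 = 2.4252
r^2 - 1 = 2.4252^2 - 1 = 4.8816
T = 1/4.8816 = 0.204851
Efficiency = (1 - 0.204851)*100 = 79.515 %


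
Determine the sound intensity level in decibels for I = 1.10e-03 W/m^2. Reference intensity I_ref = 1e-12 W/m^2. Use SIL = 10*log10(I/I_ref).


I / I_ref = 1.10e-03 / 1e-12 = 1.1e+09
SIL = 10 * log10(1.1e+09) = 90.414 dB


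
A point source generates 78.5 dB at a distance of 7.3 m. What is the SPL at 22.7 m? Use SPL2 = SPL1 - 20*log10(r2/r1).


r2/r1 = 22.7/7.3 = 3.10959
Correction = 20*log10(3.10959) = 9.85406 dB
SPL2 = 78.5 - 9.85406 = 68.646 dB


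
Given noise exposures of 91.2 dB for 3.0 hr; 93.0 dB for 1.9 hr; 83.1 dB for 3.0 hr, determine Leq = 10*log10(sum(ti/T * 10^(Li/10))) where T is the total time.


T_total = 3.0 + 1.9 + 3.0 = 7.9 hr
(3.0/7.9) * 10^(91.2/10) = 5.00604e+08
(1.9/7.9) * 10^(93.0/10) = 4.79873e+08
(3.0/7.9) * 10^(83.1/10) = 7.75344e+07
Sum = 5.00604e+08 + 4.79873e+08 + 7.75344e+07 = 1.05801e+09
Leq = 10*log10(1.05801e+09) = 90.245 dB


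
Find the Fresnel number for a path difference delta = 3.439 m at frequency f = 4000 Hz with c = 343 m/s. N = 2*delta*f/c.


N = 2*delta*f/c = 2*delta/lambda, where lambda = c/f
lambda = 343 / 4000 = 0.08575 m
N = 2 * 3.439 / 0.08575 = 80.21


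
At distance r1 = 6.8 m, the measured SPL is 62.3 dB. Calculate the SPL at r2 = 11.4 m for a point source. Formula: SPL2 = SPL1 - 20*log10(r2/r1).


r2/r1 = 11.4/6.8 = 1.67647
Correction = 20*log10(1.67647) = 4.48792 dB
SPL2 = 62.3 - 4.48792 = 57.812 dB


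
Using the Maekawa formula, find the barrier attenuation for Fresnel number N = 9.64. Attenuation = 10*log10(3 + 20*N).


3 + 20*N = 3 + 20*9.64 = 195.8
Att = 10*log10(195.8) = 22.918 dB


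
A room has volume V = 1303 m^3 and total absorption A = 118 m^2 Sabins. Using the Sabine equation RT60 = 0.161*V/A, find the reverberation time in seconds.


RT60 = 0.161 * 1303 / 118 = 1.7778 s


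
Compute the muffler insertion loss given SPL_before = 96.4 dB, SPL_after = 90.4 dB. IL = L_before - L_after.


Insertion loss = SPL without muffler - SPL with muffler
IL = 96.4 - 90.4 = 6 dB


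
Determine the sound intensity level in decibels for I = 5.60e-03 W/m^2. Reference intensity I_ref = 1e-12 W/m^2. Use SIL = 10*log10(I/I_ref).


I / I_ref = 5.60e-03 / 1e-12 = 5.6e+09
SIL = 10 * log10(5.6e+09) = 97.482 dB


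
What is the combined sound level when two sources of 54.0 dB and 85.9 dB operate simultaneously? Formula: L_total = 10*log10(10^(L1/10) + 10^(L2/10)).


10^(54.0/10) = 251189
10^(85.9/10) = 3.89045e+08
Sum = 251189 + 3.89045e+08 = 3.89296e+08
L_total = 10*log10(3.89296e+08) = 85.903 dB


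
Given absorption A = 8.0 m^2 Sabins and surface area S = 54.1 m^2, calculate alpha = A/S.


Absorption coefficient = absorbed power / incident power
alpha = A / S = 8.0 / 54.1 = 0.14787


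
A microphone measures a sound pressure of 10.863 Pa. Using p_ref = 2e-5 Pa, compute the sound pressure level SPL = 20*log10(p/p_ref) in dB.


p / p_ref = 10.863 / 2e-5 = 543150
SPL = 20 * log10(543150) = 114.7 dB


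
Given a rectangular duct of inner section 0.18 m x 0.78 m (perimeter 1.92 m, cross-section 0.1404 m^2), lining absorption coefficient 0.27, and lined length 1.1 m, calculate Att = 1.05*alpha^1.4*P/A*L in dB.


alpha^1.4 = 0.27^1.4 = 0.159922
Attenuation rate = 1.05 * alpha^1.4 * P / A
= 1.05 * 0.159922 * 1.92 / 0.1404 = 2.29632 dB/m
Total Att = 2.29632 * 1.1 = 2.526 dB


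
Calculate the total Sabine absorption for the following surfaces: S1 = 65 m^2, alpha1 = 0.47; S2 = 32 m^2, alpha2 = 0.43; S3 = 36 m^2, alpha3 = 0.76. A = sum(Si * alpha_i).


65 * 0.47 = 30.55
32 * 0.43 = 13.76
36 * 0.76 = 27.36
A_total = 30.55 + 13.76 + 27.36 = 71.67 m^2


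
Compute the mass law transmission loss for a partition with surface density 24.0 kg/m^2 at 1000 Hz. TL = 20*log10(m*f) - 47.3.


m * f = 24.0 * 1000 = 24000
20*log10(24000) = 87.6042 dB
TL = 87.6042 - 47.3 = 40.304 dB


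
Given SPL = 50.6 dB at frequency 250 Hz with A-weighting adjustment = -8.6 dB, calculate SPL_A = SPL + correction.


A-weighting table: 250 Hz -> -8.6 dB correction
SPL_A = SPL + correction = 50.6 + (-8.6) = 42 dBA


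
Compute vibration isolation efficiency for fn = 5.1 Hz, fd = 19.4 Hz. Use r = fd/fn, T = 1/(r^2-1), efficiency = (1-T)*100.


r = 19.4 / 5.1 = 3.80392
r^2 - 1 = 3.80392^2 - 1 = 13.4698
T = 1/13.4698 = 0.0742402
Efficiency = (1 - 0.0742402)*100 = 92.576 %


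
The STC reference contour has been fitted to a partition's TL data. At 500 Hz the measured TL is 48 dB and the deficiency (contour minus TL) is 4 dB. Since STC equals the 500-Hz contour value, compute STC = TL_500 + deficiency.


By ASTM E413, STC = value of the fitted reference contour at 500 Hz.
Contour value at 500 Hz = TL_500 + deficiency = 48 + 4 = 52
STC = 52


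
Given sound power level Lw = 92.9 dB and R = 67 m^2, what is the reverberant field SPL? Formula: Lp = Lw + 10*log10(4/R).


4/R = 4/67 = 0.0597015
Lp = 92.9 + 10*log10(0.0597015) = 80.66 dB


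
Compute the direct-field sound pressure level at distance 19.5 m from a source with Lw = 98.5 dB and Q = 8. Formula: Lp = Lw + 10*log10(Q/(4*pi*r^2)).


4*pi*r^2 = 4*pi*19.5^2 = 4778.36 m^2
Q / (4*pi*r^2) = 8 / 4778.36 = 0.00167421
Lp = 98.5 + 10*log10(0.00167421) = 70.738 dB


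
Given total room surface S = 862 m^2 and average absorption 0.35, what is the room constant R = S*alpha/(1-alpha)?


R = 862 * 0.35 / (1 - 0.35) = 464.15 m^2


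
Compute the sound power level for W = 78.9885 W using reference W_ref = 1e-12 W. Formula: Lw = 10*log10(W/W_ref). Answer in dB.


W / W_ref = 78.9885 / 1e-12 = 7.89885e+13
Lw = 10 * log10(7.89885e+13) = 138.98 dB


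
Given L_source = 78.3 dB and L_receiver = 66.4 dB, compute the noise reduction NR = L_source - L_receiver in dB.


NR = L_source - L_receiver (difference between source and receiving room levels)
NR = 78.3 - 66.4 = 11.9 dB


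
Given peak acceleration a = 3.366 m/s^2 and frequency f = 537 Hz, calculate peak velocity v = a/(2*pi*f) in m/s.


omega = 2*pi*f = 2*pi*537 = 3374.07 rad/s
v = a / omega = 3.366 / 3374.07 = 0.00099761 m/s


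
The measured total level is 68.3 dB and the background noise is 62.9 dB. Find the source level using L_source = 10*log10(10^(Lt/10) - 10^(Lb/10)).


10^(68.3/10) = 6.76083e+06
10^(62.9/10) = 1.94984e+06
Difference = 6.76083e+06 - 1.94984e+06 = 4.81099e+06
L_source = 10*log10(4.81099e+06) = 66.822 dB


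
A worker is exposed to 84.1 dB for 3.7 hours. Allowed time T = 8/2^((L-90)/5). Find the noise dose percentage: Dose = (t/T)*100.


T_allowed = 8 / 2^((84.1 - 90)/5) = 18.1261 hr
Dose = 3.7 / 18.1261 * 100 = 20.413 %


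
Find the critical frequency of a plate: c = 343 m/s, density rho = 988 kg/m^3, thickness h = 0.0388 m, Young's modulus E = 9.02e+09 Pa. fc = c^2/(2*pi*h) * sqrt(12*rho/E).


12*rho/E = 12*988/9.02e+09 = 1.31441e-06
sqrt(12*rho/E) = sqrt(1.31441e-06) = 0.00114648
c^2/(2*pi*h) = 343^2/(2*pi*0.0388) = 482588
fc = 482588 * 0.00114648 = 553.28 Hz


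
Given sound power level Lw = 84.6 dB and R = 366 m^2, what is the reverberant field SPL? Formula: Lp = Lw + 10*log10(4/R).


4/R = 4/366 = 0.010929
Lp = 84.6 + 10*log10(0.010929) = 64.986 dB


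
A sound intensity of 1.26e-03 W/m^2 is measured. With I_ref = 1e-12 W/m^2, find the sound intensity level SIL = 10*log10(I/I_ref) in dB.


I / I_ref = 1.26e-03 / 1e-12 = 1.26e+09
SIL = 10 * log10(1.26e+09) = 91.004 dB


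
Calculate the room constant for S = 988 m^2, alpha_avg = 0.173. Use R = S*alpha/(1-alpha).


R = 988 * 0.173 / (1 - 0.173) = 206.68 m^2


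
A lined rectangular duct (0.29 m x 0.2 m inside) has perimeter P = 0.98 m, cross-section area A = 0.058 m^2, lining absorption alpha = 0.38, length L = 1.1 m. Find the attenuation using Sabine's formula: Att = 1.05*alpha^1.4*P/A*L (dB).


alpha^1.4 = 0.38^1.4 = 0.258046
Attenuation rate = 1.05 * alpha^1.4 * P / A
= 1.05 * 0.258046 * 0.98 / 0.058 = 4.57809 dB/m
Total Att = 4.57809 * 1.1 = 5.0359 dB


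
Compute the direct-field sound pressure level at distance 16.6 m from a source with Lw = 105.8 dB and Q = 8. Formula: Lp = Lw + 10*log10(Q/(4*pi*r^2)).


4*pi*r^2 = 4*pi*16.6^2 = 3462.79 m^2
Q / (4*pi*r^2) = 8 / 3462.79 = 0.00231028
Lp = 105.8 + 10*log10(0.00231028) = 79.437 dB


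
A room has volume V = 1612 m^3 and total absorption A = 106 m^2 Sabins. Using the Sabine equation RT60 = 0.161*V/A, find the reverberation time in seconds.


RT60 = 0.161 * 1612 / 106 = 2.4484 s


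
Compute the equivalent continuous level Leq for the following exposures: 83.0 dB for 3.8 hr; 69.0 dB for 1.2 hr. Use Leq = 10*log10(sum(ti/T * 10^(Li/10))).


T_total = 3.8 + 1.2 = 5.0 hr
(3.8/5.0) * 10^(83.0/10) = 1.5164e+08
(1.2/5.0) * 10^(69.0/10) = 1.90639e+06
Sum = 1.5164e+08 + 1.90639e+06 = 1.53546e+08
Leq = 10*log10(1.53546e+08) = 81.862 dB


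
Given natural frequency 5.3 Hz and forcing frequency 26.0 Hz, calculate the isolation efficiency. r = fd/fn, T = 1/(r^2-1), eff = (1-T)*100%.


r = 26.0 / 5.3 = 4.90566
r^2 - 1 = 4.90566^2 - 1 = 23.0655
T = 1/23.0655 = 0.0433548
Efficiency = (1 - 0.0433548)*100 = 95.665 %


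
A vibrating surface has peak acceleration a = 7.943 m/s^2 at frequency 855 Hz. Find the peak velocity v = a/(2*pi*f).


omega = 2*pi*f = 2*pi*855 = 5372.12 rad/s
v = a / omega = 7.943 / 5372.12 = 0.0014786 m/s


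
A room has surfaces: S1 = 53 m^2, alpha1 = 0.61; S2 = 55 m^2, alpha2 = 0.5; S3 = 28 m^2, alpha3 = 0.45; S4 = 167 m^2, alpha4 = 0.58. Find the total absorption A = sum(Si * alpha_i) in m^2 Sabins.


53 * 0.61 = 32.33
55 * 0.5 = 27.5
28 * 0.45 = 12.6
167 * 0.58 = 96.86
A_total = 32.33 + 27.5 + 12.6 + 96.86 = 169.29 m^2


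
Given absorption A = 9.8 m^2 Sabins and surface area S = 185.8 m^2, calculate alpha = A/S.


Absorption coefficient = absorbed power / incident power
alpha = A / S = 9.8 / 185.8 = 0.052745


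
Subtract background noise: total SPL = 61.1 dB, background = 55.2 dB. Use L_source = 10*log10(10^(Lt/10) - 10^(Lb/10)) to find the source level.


10^(61.1/10) = 1.28825e+06
10^(55.2/10) = 331131
Difference = 1.28825e+06 - 331131 = 957119
L_source = 10*log10(957119) = 59.81 dB


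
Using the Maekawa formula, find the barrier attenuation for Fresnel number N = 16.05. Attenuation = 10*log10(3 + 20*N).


3 + 20*N = 3 + 20*16.05 = 324
Att = 10*log10(324) = 25.105 dB


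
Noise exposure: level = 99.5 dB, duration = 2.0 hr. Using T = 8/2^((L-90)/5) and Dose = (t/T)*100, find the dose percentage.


T_allowed = 8 / 2^((99.5 - 90)/5) = 2.14355 hr
Dose = 2.0 / 2.14355 * 100 = 93.303 %


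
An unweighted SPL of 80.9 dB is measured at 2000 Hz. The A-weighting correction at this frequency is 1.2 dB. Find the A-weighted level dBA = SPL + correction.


A-weighting table: 2000 Hz -> 1.2 dB correction
SPL_A = SPL + correction = 80.9 + (1.2) = 82.1 dBA


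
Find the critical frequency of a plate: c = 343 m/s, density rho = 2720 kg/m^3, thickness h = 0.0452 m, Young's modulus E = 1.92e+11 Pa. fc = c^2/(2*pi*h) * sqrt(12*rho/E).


12*rho/E = 12*2720/1.92e+11 = 1.7e-07
sqrt(12*rho/E) = sqrt(1.7e-07) = 0.000412311
c^2/(2*pi*h) = 343^2/(2*pi*0.0452) = 414257
fc = 414257 * 0.000412311 = 170.8 Hz


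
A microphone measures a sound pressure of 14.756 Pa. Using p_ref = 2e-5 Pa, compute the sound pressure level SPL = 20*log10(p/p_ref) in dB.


p / p_ref = 14.756 / 2e-5 = 737800
SPL = 20 * log10(737800) = 117.36 dB


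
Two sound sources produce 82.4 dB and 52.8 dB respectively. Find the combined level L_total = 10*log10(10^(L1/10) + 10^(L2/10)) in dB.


10^(82.4/10) = 1.7378e+08
10^(52.8/10) = 190546
Sum = 1.7378e+08 + 190546 = 1.73971e+08
L_total = 10*log10(1.73971e+08) = 82.405 dB


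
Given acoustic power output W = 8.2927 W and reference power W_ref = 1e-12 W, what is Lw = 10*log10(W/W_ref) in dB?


W / W_ref = 8.2927 / 1e-12 = 8.2927e+12
Lw = 10 * log10(8.2927e+12) = 129.19 dB


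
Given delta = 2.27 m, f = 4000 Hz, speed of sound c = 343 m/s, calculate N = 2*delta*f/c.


N = 2*delta*f/c = 2*delta/lambda, where lambda = c/f
lambda = 343 / 4000 = 0.08575 m
N = 2 * 2.27 / 0.08575 = 52.945


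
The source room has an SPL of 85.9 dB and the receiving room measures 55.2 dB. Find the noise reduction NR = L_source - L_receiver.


NR = L_source - L_receiver (difference between source and receiving room levels)
NR = 85.9 - 55.2 = 30.7 dB


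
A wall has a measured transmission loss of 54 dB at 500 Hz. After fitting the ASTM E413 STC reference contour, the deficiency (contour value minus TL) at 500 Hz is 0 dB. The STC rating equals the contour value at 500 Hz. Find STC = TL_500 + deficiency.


By ASTM E413, STC = value of the fitted reference contour at 500 Hz.
Contour value at 500 Hz = TL_500 + deficiency = 54 + 0 = 54
STC = 54


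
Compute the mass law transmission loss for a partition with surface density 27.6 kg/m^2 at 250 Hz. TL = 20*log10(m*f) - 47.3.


m * f = 27.6 * 250 = 6900
20*log10(6900) = 76.777 dB
TL = 76.777 - 47.3 = 29.477 dB


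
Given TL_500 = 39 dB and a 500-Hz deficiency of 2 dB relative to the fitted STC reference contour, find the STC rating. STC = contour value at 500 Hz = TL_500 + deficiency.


By ASTM E413, STC = value of the fitted reference contour at 500 Hz.
Contour value at 500 Hz = TL_500 + deficiency = 39 + 2 = 41
STC = 41


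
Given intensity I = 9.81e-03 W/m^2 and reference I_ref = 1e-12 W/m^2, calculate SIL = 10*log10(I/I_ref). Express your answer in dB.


I / I_ref = 9.81e-03 / 1e-12 = 9.81e+09
SIL = 10 * log10(9.81e+09) = 99.917 dB


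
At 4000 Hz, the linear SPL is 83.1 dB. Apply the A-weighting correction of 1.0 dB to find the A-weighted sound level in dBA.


A-weighting table: 4000 Hz -> 1.0 dB correction
SPL_A = SPL + correction = 83.1 + (1.0) = 84.1 dBA


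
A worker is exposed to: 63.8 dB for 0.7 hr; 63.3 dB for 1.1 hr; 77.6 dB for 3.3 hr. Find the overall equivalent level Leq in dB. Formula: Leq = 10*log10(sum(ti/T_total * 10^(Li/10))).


T_total = 0.7 + 1.1 + 3.3 = 5.1 hr
(0.7/5.1) * 10^(63.8/10) = 329252
(1.1/5.1) * 10^(63.3/10) = 461129
(3.3/5.1) * 10^(77.6/10) = 3.72343e+07
Sum = 329252 + 461129 + 3.72343e+07 = 3.80247e+07
Leq = 10*log10(3.80247e+07) = 75.801 dB


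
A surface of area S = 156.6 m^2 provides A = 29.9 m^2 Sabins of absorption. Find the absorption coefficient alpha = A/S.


Absorption coefficient = absorbed power / incident power
alpha = A / S = 29.9 / 156.6 = 0.19093


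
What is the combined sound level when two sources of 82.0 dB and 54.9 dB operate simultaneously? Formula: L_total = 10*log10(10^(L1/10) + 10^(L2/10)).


10^(82.0/10) = 1.58489e+08
10^(54.9/10) = 309030
Sum = 1.58489e+08 + 309030 = 1.58798e+08
L_total = 10*log10(1.58798e+08) = 82.008 dB


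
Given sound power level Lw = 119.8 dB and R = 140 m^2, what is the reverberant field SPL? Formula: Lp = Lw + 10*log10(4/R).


4/R = 4/140 = 0.0285714
Lp = 119.8 + 10*log10(0.0285714) = 104.36 dB


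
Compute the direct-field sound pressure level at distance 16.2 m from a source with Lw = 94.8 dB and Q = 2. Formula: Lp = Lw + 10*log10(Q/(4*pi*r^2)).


4*pi*r^2 = 4*pi*16.2^2 = 3297.92 m^2
Q / (4*pi*r^2) = 2 / 3297.92 = 0.000606443
Lp = 94.8 + 10*log10(0.000606443) = 62.628 dB
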